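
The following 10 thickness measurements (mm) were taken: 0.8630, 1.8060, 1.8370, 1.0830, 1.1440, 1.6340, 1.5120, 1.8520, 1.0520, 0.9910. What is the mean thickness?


Formula: Average = sum / n
Substituting: Average = 13.7740 / 10
Result: 1.3774 mm


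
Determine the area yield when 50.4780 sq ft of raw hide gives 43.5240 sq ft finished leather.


Formula: Yield = finished / raw * 100
Substituting: Yield = 43.5240 / 50.4780 * 100
Result: 86.2237 %


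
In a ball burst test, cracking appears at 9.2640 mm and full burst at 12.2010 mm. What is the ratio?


Formula: Ratio = crack / burst
Substituting: Ratio = 9.2640 / 12.2010
Result: 0.7593


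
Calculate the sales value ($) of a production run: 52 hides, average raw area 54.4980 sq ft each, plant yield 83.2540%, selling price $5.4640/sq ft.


Raw_total = N * avg_area = 52 * 54.4980 = 2833.8960 sq ft
Finished = Raw_total * yield / 100 = 2833.8960 * 83.2540 / 100 = 2359.3318 sq ft
Value = Finished * price = 2359.3318 * 5.4640 = 12891.3888 $


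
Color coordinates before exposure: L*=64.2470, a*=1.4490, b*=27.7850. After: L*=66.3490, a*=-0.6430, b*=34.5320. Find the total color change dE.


dL = 2.1020, da = -2.0920, db = 6.7470
dE = sqrt(2.1020^2 + (-2.0920)^2 + 6.7470^2) = 7.3700


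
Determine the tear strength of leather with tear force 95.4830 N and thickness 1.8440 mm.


Formula: Tear strength = force / thickness
Substituting: Tear strength = 95.4830 / 1.8440
Result: 51.7804 N/mm


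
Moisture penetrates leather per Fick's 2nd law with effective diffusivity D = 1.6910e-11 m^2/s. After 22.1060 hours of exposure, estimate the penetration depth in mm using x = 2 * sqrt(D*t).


t = 22.1060 hr * 3600 = 79581.6000 s
D * t = 1.6910e-11 * 79581.6000 = 1.3457e-06
x = 2 * sqrt(D*t) = 2 * sqrt(1.3457e-06) = 0.00232011 m = 2.3201 mm


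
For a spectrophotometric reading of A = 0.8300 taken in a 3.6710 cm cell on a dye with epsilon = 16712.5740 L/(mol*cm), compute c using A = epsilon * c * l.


Formula: c = A / (epsilon * l)
Substituting: c = 0.8300 / (16712.5740 * 3.6710)
Result: 1.3529e-05 mol/L


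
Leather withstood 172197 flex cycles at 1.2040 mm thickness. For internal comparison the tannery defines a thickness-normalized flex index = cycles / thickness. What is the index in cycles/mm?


Formula: Index = cycles / thickness
Substituting: Index = 172197 / 1.2040
Result: 143020.7641 cycles/mm


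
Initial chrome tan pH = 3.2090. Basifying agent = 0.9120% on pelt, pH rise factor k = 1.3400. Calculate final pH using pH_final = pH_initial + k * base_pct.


Formula: pH_final = pH_initial + k * base_pct
Substituting: pH_final = 3.2090 + 1.3400 * 0.9120
Result: 4.4311


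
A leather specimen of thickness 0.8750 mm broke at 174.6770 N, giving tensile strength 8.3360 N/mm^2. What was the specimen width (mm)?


Formula: w = F / (TS * t)
Substituting: w = 174.6770 / (8.3360 * 0.8750)
Result: 23.9480 mm


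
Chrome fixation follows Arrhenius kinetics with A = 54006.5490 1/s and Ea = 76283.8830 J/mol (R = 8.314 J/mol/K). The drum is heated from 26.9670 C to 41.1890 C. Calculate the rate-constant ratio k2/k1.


T1 = 26.9670 + 273.15 = 300.1170 K; T2 = 41.1890 + 273.15 = 314.3390 K
k1 = A * exp(-Ea/(R*T1)) = 54006.5490 * exp(-76283.8830/(8.314*300.1170)) = 2.8506e-09 1/s
k2 = A * exp(-Ea/(R*T2)) = 54006.5490 * exp(-76283.8830/(8.314*314.3390)) = 1.1368e-08 1/s
k2/k1 = 1.1368e-08 / 2.8506e-09 = 3.9878


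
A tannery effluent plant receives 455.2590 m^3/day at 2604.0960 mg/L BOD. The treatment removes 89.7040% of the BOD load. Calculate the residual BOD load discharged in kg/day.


Load_in = volume * conc / 1000 = 455.2590 * 2604.0960 / 1000 = 1185.5381 kg/day
Removed = Load_in * eff / 100 = 1185.5381 * 89.7040 / 100 = 1063.4751 kg/day
Load_out = Load_in - Removed = 1185.5381 - 1063.4751 = 122.0630 kg/day


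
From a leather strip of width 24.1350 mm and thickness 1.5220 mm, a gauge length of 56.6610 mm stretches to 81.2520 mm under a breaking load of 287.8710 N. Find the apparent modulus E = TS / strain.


TS = F / (w * t) = 287.8710 / (24.1350 * 1.5220) = 7.8367 N/mm^2
strain = (Lf - L0) / L0 = (81.2520 - 56.6610) / 56.6610 = 0.4340
E = TS / strain = 7.8367 / 0.4340 = 18.0569 N/mm^2


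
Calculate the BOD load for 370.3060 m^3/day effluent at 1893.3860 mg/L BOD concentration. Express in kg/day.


Formula: BOD_load = volume * conc / 1000
Substituting: BOD_load = 370.3060 * 1893.3860 / 1000
Result: 701.1322 kg/day


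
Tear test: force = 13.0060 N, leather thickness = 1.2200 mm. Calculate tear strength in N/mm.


Formula: Tear strength = force / thickness
Substituting: Tear strength = 13.0060 / 1.2200
Result: 10.6607 N/mm


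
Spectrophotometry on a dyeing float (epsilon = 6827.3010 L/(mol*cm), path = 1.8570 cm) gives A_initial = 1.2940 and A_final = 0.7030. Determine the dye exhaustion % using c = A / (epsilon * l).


c_initial = A_i / (epsilon * l) = 1.2940 / (6827.3010 * 1.8570) = 1.0206e-04 mol/L
c_final = A_f / (epsilon * l) = 0.7030 / (6827.3010 * 1.8570) = 5.5449e-05 mol/L
Exhaustion = (c_initial - c_final) / c_initial * 100 = (1.0206e-04 - 5.5449e-05) / 1.0206e-04 * 100 = 45.6723 %


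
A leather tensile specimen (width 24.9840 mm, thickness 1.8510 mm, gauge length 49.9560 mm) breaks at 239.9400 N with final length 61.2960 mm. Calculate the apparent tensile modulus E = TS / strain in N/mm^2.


TS = F / (w * t) = 239.9400 / (24.9840 * 1.8510) = 5.1884 N/mm^2
strain = (Lf - L0) / L0 = (61.2960 - 49.9560) / 49.9560 = 0.2270
E = TS / strain = 5.1884 / 0.2270 = 22.8565 N/mm^2


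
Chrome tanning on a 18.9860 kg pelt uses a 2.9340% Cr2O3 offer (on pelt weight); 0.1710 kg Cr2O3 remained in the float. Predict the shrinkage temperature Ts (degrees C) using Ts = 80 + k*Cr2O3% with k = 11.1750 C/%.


Offered = pelt * offer_pct / 100 = 18.9860 * 2.9340 / 100 = 0.5570 kg
Uptake = offered - residual = 0.5570 - 0.1710 = 0.3860 kg
Cr2O3% on pelt = uptake / pelt * 100 = 0.3860 / 18.9860 * 100 = 2.0333 %
Ts = 80 + k * Cr2O3% = 80 + 11.1750 * 2.0333 = 102.7225 C


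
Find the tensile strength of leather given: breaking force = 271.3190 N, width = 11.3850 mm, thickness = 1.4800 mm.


Formula: TS = force / (width * thickness)
Substituting: TS = 271.3190 / (11.3850 * 1.4800)
Result: 16.1022 N/mm^2


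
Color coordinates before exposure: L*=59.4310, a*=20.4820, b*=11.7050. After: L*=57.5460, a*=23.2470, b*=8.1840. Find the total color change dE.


dL = -1.8850, da = 2.7650, db = -3.5210
dE = sqrt((-1.8850)^2 + 2.7650^2 + (-3.5210)^2) = 4.8576


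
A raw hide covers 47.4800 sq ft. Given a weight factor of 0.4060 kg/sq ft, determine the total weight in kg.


Formula: Weight = area * weight_per_sqft
Substituting: Weight = 47.4800 * 0.4060
Result: 19.2769 kg


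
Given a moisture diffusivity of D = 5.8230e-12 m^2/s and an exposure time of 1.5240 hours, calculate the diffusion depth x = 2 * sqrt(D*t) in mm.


t = 1.5240 hr * 3600 = 5486.4000 s
D * t = 5.8230e-12 * 5486.4000 = 3.1947e-08
x = 2 * sqrt(D*t) = 2 * sqrt(3.1947e-08) = 3.5748e-04 m = 0.3575 mm


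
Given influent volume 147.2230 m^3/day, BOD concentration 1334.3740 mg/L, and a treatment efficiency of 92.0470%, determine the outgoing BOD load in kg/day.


Load_in = volume * conc / 1000 = 147.2230 * 1334.3740 / 1000 = 196.4505 kg/day
Removed = Load_in * eff / 100 = 196.4505 * 92.0470 / 100 = 180.8268 kg/day
Load_out = Load_in - Removed = 196.4505 - 180.8268 = 15.6237 kg/day


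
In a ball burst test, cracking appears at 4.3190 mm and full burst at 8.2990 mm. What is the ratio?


Formula: Ratio = crack / burst
Substituting: Ratio = 4.3190 / 8.2990
Result: 0.5204


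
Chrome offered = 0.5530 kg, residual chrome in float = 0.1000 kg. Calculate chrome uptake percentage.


Formula: Uptake = (offered - residual) / offered * 100
Substituting: Uptake = (0.5530 - 0.1000) / 0.5530 * 100
Result: 81.9168 %


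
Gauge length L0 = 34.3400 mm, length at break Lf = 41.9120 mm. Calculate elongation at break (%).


Formula: Elongation = (Lf - L0) / L0 * 100
Substituting: Elongation = (41.9120 - 34.3400) / 34.3400 * 100
Result: 22.0501 %


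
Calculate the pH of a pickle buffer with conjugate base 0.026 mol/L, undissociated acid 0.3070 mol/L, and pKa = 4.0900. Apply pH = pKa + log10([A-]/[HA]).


ratio = [A-] / [HA] = 0.026 / 0.3070 = 0.0846906
log10(ratio) = -1.0722
pH = pKa + log10(ratio) = 4.0900 - 1.0722 = 3.0178


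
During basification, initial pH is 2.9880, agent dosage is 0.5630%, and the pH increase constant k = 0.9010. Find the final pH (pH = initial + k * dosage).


Formula: pH_final = pH_initial + k * base_pct
Substituting: pH_final = 2.9880 + 0.9010 * 0.5630
Result: 3.4953


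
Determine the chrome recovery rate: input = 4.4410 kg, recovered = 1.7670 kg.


Formula: Recovery = recovered / input * 100
Substituting: Recovery = 1.7670 / 4.4410 * 100
Result: 39.7883 %


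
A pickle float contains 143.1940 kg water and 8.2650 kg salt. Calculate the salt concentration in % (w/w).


Formula: Conc = salt / (water + salt) * 100
Substituting: Conc = 8.2650 / (143.1940 + 8.2650) * 100
Result: 5.4569 %


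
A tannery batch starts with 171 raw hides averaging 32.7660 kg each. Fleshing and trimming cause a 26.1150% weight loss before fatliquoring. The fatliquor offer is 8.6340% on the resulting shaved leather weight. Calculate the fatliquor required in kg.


Total_raw = N * avg_wt = 171 * 32.7660 = 5602.9860 kg
Substrate = Total_raw * (1 - loss/100) = 5602.9860 * (1 - 26.1150/100) = 4139.7662 kg
Fat = Substrate * pct / 100 = 4139.7662 * 8.6340 / 100 = 357.4274 kg


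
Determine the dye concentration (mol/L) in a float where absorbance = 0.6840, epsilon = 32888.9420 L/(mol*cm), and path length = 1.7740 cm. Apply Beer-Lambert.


Formula: c = A / (epsilon * l)
Substituting: c = 0.6840 / (32888.9420 * 1.7740)
Result: 1.1723e-05 mol/L


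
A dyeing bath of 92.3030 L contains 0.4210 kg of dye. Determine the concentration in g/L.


Formula: Conc = dye_mass(kg) / volume(L) * 1000
Substituting: Conc = 0.4210 / 92.3030 * 1000
Result: 4.5611 g/L


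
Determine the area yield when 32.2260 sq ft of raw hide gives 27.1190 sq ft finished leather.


Formula: Yield = finished / raw * 100
Substituting: Yield = 27.1190 / 32.2260 * 100
Result: 84.1525 %


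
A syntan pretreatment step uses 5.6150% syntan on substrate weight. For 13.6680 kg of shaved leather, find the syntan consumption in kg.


Formula: Syntan = substrate * pct / 100
Substituting: Syntan = 13.6680 * 5.6150 / 100
Result: 0.7675 kg


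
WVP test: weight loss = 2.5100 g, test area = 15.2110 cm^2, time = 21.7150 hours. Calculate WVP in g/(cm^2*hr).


Formula: WVP = loss / (area * time)
Substituting: WVP = 2.5100 / (15.2110 * 21.7150)
Result: 0.00759899 g/(cm^2*hr)


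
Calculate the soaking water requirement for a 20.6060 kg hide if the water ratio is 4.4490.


Formula: Water = hide_weight * ratio
Substituting: Water = 20.6060 * 4.4490
Result: 91.6761 kg


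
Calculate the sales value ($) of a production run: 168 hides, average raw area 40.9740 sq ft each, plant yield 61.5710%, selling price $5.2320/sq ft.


Raw_total = N * avg_area = 168 * 40.9740 = 6883.6320 sq ft
Finished = Raw_total * yield / 100 = 6883.6320 * 61.5710 / 100 = 4238.3211 sq ft
Value = Finished * price = 4238.3211 * 5.2320 = 22174.8958 $


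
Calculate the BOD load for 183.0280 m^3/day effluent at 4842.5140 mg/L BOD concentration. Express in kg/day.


Formula: BOD_load = volume * conc / 1000
Substituting: BOD_load = 183.0280 * 4842.5140 / 1000
Result: 886.3157 kg/day


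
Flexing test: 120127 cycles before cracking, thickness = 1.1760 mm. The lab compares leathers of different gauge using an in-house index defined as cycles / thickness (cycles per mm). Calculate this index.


Formula: Index = cycles / thickness
Substituting: Index = 120127 / 1.1760
Result: 102148.8095 cycles/mm


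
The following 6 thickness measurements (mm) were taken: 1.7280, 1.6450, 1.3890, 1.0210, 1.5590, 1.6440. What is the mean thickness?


Formula: Average = sum / n
Substituting: Average = 8.9860 / 6
Result: 1.4977 mm


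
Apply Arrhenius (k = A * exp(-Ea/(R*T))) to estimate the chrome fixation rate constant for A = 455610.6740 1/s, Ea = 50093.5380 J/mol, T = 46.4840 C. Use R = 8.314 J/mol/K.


T_K = T_C + 273.15 = 46.4840 + 273.15 = 319.6340 K
exponent = -Ea / (R * T_K) = -50093.5380 / (8.314 * 319.6340) = -18.8503
k = A * exp(exponent) = 455610.6740 * exp(-18.8503) = 0.00296486 1/s


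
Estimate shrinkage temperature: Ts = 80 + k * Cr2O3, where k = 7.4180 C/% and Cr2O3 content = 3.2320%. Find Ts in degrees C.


Formula: Ts = 80 + k * Cr2O3
Substituting: Ts = 80 + 7.4180 * 3.2320
Result: 103.9750 C


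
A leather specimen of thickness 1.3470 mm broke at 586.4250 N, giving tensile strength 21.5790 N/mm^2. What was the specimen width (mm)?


Formula: w = F / (TS * t)
Substituting: w = 586.4250 / (21.5790 * 1.3470)
Result: 20.1750 mm


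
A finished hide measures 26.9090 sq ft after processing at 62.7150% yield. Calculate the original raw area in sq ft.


Formula: raw = finished * 100 / yield
Substituting: raw = 26.9090 * 100 / 62.7150
Result: 42.9068 sq ft


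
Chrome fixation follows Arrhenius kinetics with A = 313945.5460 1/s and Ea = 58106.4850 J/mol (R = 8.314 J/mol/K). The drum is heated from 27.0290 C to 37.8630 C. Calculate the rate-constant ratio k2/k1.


T1 = 27.0290 + 273.15 = 300.1790 K; T2 = 37.8630 + 273.15 = 311.0130 K
k1 = A * exp(-Ea/(R*T1)) = 313945.5460 * exp(-58106.4850/(8.314*300.1790)) = 2.4282e-05 1/s
k2 = A * exp(-Ea/(R*T2)) = 313945.5460 * exp(-58106.4850/(8.314*311.0130)) = 5.4641e-05 1/s
k2/k1 = 5.4641e-05 / 2.4282e-05 = 2.2503


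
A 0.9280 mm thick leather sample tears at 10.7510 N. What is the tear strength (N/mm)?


Formula: Tear strength = force / thickness
Substituting: Tear strength = 10.7510 / 0.9280
Result: 11.5851 N/mm


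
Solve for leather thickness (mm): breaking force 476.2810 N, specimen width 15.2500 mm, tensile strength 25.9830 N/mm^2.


Formula: t = F / (TS * w)
Substituting: t = 476.2810 / (25.9830 * 15.2500)
Result: 1.2020 mm


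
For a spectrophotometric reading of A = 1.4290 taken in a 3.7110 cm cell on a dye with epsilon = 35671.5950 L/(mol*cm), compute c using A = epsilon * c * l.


Formula: c = A / (epsilon * l)
Substituting: c = 1.4290 / (35671.5950 * 3.7110)
Result: 1.0795e-05 mol/L


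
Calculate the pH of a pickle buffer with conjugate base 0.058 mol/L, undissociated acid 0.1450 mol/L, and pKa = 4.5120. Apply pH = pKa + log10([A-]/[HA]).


ratio = [A-] / [HA] = 0.058 / 0.1450 = 0.4000
log10(ratio) = -0.3979
pH = pKa + log10(ratio) = 4.5120 - 0.3979 = 4.1141


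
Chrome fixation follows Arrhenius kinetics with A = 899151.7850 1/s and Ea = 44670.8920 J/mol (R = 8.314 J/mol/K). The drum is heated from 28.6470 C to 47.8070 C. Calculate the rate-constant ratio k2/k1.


T1 = 28.6470 + 273.15 = 301.7970 K; T2 = 47.8070 + 273.15 = 320.9570 K
k1 = A * exp(-Ea/(R*T1)) = 899151.7850 * exp(-44670.8920/(8.314*301.7970)) = 0.0166714 1/s
k2 = A * exp(-Ea/(R*T2)) = 899151.7850 * exp(-44670.8920/(8.314*320.9570)) = 0.0482545 1/s
k2/k1 = 0.0482545 / 0.0166714 = 2.8944


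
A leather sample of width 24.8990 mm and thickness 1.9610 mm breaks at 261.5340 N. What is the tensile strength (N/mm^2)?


Formula: TS = force / (width * thickness)
Substituting: TS = 261.5340 / (24.8990 * 1.9610)
Result: 5.3563 N/mm^2


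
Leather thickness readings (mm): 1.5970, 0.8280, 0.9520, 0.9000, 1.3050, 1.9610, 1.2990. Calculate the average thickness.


Formula: Average = sum / n
Substituting: Average = 8.8420 / 7
Result: 1.2631 mm


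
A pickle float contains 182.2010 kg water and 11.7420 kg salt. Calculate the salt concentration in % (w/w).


Formula: Conc = salt / (water + salt) * 100
Substituting: Conc = 11.7420 / (182.2010 + 11.7420) * 100
Result: 6.0544 %


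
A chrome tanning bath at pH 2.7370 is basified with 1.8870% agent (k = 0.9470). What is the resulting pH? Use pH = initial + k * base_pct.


Formula: pH_final = pH_initial + k * base_pct
Substituting: pH_final = 2.7370 + 0.9470 * 1.8870
Result: 4.5240


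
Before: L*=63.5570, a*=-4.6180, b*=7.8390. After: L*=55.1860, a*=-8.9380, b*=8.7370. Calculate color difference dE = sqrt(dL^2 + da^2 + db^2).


dL = -8.3710, da = -4.3200, db = 0.8980
dE = sqrt((-8.3710)^2 + (-4.3200)^2 + 0.8980^2) = 9.4627


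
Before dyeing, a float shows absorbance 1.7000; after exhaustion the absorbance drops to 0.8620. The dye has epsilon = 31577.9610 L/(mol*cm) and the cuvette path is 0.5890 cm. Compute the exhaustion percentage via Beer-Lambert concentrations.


c_initial = A_i / (epsilon * l) = 1.7000 / (31577.9610 * 0.5890) = 9.1401e-05 mol/L
c_final = A_f / (epsilon * l) = 0.8620 / (31577.9610 * 0.5890) = 4.6346e-05 mol/L
Exhaustion = (c_initial - c_final) / c_initial * 100 = (9.1401e-05 - 4.6346e-05) / 9.1401e-05 * 100 = 49.2941 %


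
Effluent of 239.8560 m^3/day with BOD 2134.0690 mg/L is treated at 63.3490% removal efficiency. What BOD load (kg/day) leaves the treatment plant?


Load_in = volume * conc / 1000 = 239.8560 * 2134.0690 / 1000 = 511.8693 kg/day
Removed = Load_in * eff / 100 = 511.8693 * 63.3490 / 100 = 324.2641 kg/day
Load_out = Load_in - Removed = 511.8693 - 324.2641 = 187.6052 kg/day


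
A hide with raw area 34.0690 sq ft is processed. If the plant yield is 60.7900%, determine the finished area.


Formula: finished = raw * yield / 100
Substituting: finished = 34.0690 * 60.7900 / 100
Result: 20.7105 sq ft


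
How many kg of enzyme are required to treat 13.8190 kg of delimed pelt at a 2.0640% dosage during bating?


Formula: Enzyme = substrate * pct / 100
Substituting: Enzyme = 13.8190 * 2.0640 / 100
Result: 0.2852 kg


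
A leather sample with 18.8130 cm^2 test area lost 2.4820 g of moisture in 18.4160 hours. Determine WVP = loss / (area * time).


Formula: WVP = loss / (area * time)
Substituting: WVP = 2.4820 / (18.8130 * 18.4160)
Result: 0.00716388 g/(cm^2*hr)


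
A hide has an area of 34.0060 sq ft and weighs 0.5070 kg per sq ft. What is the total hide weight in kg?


Formula: Weight = area * weight_per_sqft
Substituting: Weight = 34.0060 * 0.5070
Result: 17.2410 kg


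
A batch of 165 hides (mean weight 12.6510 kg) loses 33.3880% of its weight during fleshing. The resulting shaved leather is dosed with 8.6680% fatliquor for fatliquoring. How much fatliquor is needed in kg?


Total_raw = N * avg_wt = 165 * 12.6510 = 2087.4150 kg
Substrate = Total_raw * (1 - loss/100) = 2087.4150 * (1 - 33.3880/100) = 1390.4689 kg
Fat = Substrate * pct / 100 = 1390.4689 * 8.6680 / 100 = 120.5258 kg


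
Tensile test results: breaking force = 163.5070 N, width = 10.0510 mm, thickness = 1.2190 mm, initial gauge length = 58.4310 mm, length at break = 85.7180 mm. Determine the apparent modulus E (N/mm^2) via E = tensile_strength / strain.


TS = F / (w * t) = 163.5070 / (10.0510 * 1.2190) = 13.3451 N/mm^2
strain = (Lf - L0) / L0 = (85.7180 - 58.4310) / 58.4310 = 0.4670
E = TS / strain = 13.3451 / 0.4670 = 28.5766 N/mm^2


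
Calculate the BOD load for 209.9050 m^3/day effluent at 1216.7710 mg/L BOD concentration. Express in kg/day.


Formula: BOD_load = volume * conc / 1000
Substituting: BOD_load = 209.9050 * 1216.7710 / 1000
Result: 255.4063 kg/day


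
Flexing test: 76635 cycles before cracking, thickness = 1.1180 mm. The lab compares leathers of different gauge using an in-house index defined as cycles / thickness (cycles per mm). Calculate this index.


Formula: Index = cycles / thickness
Substituting: Index = 76635 / 1.1180
Result: 68546.5116 cycles/mm


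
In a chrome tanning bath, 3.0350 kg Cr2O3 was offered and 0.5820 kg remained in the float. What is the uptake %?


Formula: Uptake = (offered - residual) / offered * 100
Substituting: Uptake = (3.0350 - 0.5820) / 3.0350 * 100
Result: 80.8237 %


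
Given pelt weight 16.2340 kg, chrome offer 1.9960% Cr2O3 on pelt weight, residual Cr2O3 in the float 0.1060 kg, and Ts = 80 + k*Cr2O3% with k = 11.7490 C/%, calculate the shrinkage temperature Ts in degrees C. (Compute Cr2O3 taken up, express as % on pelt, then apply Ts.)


Offered = pelt * offer_pct / 100 = 16.2340 * 1.9960 / 100 = 0.3240 kg
Uptake = offered - residual = 0.3240 - 0.1060 = 0.2180 kg
Cr2O3% on pelt = uptake / pelt * 100 = 0.2180 / 16.2340 * 100 = 1.3430 %
Ts = 80 + k * Cr2O3% = 80 + 11.7490 * 1.3430 = 95.7795 C


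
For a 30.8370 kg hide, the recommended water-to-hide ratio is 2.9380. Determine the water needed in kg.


Formula: Water = hide_weight * ratio
Substituting: Water = 30.8370 * 2.9380
Result: 90.5991 kg


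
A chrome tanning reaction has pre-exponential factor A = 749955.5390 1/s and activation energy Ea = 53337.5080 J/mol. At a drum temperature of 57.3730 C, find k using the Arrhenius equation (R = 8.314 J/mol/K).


T_K = T_C + 273.15 = 57.3730 + 273.15 = 330.5230 K
exponent = -Ea / (R * T_K) = -53337.5080 / (8.314 * 330.5230) = -19.4098
k = A * exp(exponent) = 749955.5390 * exp(-19.4098) = 0.00278912 1/s


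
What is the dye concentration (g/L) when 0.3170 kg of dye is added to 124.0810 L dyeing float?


Formula: Conc = dye_mass(kg) / volume(L) * 1000
Substituting: Conc = 0.3170 / 124.0810 * 1000
Result: 2.5548 g/L


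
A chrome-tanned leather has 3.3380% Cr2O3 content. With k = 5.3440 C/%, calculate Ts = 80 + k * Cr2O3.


Formula: Ts = 80 + k * Cr2O3
Substituting: Ts = 80 + 5.3440 * 3.3380
Result: 97.8383 C


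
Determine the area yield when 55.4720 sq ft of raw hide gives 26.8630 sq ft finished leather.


Formula: Yield = finished / raw * 100
Substituting: Yield = 26.8630 / 55.4720 * 100
Result: 48.4262 %


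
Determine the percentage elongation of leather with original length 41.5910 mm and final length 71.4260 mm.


Formula: Elongation = (Lf - L0) / L0 * 100
Substituting: Elongation = (71.4260 - 41.5910) / 41.5910 * 100
Result: 71.7343 %


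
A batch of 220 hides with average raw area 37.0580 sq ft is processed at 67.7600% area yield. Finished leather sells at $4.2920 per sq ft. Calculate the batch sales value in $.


Raw_total = N * avg_area = 220 * 37.0580 = 8152.7600 sq ft
Finished = Raw_total * yield / 100 = 8152.7600 * 67.7600 / 100 = 5524.3102 sq ft
Value = Finished * price = 5524.3102 * 4.2920 = 23710.3393 $


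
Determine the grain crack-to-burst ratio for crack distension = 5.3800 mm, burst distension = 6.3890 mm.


Formula: Ratio = crack / burst
Substituting: Ratio = 5.3800 / 6.3890
Result: 0.8421


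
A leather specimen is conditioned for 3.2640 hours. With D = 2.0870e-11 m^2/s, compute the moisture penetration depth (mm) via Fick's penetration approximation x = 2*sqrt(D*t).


t = 3.2640 hr * 3600 = 11750.4000 s
D * t = 2.0870e-11 * 11750.4000 = 2.4523e-07
x = 2 * sqrt(D*t) = 2 * sqrt(2.4523e-07) = 9.9042e-04 m = 0.9904 mm


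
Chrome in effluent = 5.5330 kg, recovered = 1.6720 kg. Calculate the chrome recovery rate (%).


Formula: Recovery = recovered / input * 100
Substituting: Recovery = 1.6720 / 5.5330 * 100
Result: 30.2187 %


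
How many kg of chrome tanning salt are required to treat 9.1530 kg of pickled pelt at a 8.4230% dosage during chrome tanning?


Formula: Chrome = substrate * pct / 100
Substituting: Chrome = 9.1530 * 8.4230 / 100
Result: 0.7710 kg


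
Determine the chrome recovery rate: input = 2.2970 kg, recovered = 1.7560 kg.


Formula: Recovery = recovered / input * 100
Substituting: Recovery = 1.7560 / 2.2970 * 100
Result: 76.4475 %


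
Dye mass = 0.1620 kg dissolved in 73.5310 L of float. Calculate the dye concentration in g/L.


Formula: Conc = dye_mass(kg) / volume(L) * 1000
Substituting: Conc = 0.1620 / 73.5310 * 1000
Result: 2.2032 g/L


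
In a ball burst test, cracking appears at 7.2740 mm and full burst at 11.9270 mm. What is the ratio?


Formula: Ratio = crack / burst
Substituting: Ratio = 7.2740 / 11.9270
Result: 0.6099


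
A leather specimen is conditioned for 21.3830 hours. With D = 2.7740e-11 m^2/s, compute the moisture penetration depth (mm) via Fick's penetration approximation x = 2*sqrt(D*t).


t = 21.3830 hr * 3600 = 76978.8000 s
D * t = 2.7740e-11 * 76978.8000 = 2.1354e-06
x = 2 * sqrt(D*t) = 2 * sqrt(2.1354e-06) = 0.0029226 m = 2.9226 mm


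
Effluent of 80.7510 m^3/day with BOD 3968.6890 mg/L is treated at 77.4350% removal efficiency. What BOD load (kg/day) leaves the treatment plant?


Load_in = volume * conc / 1000 = 80.7510 * 3968.6890 / 1000 = 320.4756 kg/day
Removed = Load_in * eff / 100 = 320.4756 * 77.4350 / 100 = 248.1603 kg/day
Load_out = Load_in - Removed = 320.4756 - 248.1603 = 72.3153 kg/day


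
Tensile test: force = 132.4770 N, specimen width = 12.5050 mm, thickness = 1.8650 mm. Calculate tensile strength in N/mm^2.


Formula: TS = force / (width * thickness)
Substituting: TS = 132.4770 / (12.5050 * 1.8650)
Result: 5.6804 N/mm^2


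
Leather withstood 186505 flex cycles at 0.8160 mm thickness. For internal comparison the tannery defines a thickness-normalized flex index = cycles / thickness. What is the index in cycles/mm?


Formula: Index = cycles / thickness
Substituting: Index = 186505 / 0.8160
Result: 228560.0490 cycles/mm


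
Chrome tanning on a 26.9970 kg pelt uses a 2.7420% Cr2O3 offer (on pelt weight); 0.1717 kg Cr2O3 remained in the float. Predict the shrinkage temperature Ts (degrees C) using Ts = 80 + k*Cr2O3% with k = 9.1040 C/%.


Offered = pelt * offer_pct / 100 = 26.9970 * 2.7420 / 100 = 0.7403 kg
Uptake = offered - residual = 0.7403 - 0.1717 = 0.5686 kg
Cr2O3% on pelt = uptake / pelt * 100 = 0.5686 / 26.9970 * 100 = 2.1060 %
Ts = 80 + k * Cr2O3% = 80 + 9.1040 * 2.1060 = 99.1731 C


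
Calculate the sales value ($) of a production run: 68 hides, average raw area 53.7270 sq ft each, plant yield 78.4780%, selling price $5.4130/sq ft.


Raw_total = N * avg_area = 68 * 53.7270 = 3653.4360 sq ft
Finished = Raw_total * yield / 100 = 3653.4360 * 78.4780 / 100 = 2867.1435 sq ft
Value = Finished * price = 2867.1435 * 5.4130 = 15519.8478 $


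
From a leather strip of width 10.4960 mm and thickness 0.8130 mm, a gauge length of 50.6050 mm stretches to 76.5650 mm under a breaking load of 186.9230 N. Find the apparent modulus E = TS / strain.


TS = F / (w * t) = 186.9230 / (10.4960 * 0.8130) = 21.9053 N/mm^2
strain = (Lf - L0) / L0 = (76.5650 - 50.6050) / 50.6050 = 0.5130
E = TS / strain = 21.9053 / 0.5130 = 42.7009 N/mm^2


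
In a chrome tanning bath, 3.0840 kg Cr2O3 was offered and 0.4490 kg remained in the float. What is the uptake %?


Formula: Uptake = (offered - residual) / offered * 100
Substituting: Uptake = (3.0840 - 0.4490) / 3.0840 * 100
Result: 85.4410 %


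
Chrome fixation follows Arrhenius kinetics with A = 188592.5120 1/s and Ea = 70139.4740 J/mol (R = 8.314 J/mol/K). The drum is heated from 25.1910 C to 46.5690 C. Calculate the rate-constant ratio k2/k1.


T1 = 25.1910 + 273.15 = 298.3410 K; T2 = 46.5690 + 273.15 = 319.7190 K
k1 = A * exp(-Ea/(R*T1)) = 188592.5120 * exp(-70139.4740/(8.314*298.3410)) = 9.8811e-08 1/s
k2 = A * exp(-Ea/(R*T2)) = 188592.5120 * exp(-70139.4740/(8.314*319.7190)) = 6.5457e-07 1/s
k2/k1 = 6.5457e-07 / 9.8811e-08 = 6.6245


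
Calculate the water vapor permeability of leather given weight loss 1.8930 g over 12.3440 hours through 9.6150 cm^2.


Formula: WVP = loss / (area * time)
Substituting: WVP = 1.8930 / (9.6150 * 12.3440)
Result: 0.0159494 g/(cm^2*hr)


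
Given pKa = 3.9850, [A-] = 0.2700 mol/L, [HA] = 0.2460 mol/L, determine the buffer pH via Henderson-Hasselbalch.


ratio = [A-] / [HA] = 0.2700 / 0.2460 = 1.0976
log10(ratio) = 0.0404287
pH = pKa + log10(ratio) = 3.9850 + 0.0404287 = 4.0254


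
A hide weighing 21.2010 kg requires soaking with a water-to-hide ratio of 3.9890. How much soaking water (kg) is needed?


Formula: Water = hide_weight * ratio
Substituting: Water = 21.2010 * 3.9890
Result: 84.5708 kg


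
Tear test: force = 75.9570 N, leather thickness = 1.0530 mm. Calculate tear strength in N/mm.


Formula: Tear strength = force / thickness
Substituting: Tear strength = 75.9570 / 1.0530
Result: 72.1339 N/mm


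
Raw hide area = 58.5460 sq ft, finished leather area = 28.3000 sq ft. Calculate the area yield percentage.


Formula: Yield = finished / raw * 100
Substituting: Yield = 28.3000 / 58.5460 * 100
Result: 48.3381 %


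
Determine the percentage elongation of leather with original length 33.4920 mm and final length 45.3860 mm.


Formula: Elongation = (Lf - L0) / L0 * 100
Substituting: Elongation = (45.3860 - 33.4920) / 33.4920 * 100
Result: 35.5130 %


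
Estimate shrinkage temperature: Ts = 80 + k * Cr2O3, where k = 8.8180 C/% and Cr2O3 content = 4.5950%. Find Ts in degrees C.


Formula: Ts = 80 + k * Cr2O3
Substituting: Ts = 80 + 8.8180 * 4.5950
Result: 120.5187 C


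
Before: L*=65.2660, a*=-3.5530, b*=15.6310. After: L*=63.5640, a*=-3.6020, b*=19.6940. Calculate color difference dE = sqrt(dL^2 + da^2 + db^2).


dL = -1.7020, da = -0.049, db = 4.0630
dE = sqrt((-1.7020)^2 + (-0.049)^2 + 4.0630^2) = 4.4054


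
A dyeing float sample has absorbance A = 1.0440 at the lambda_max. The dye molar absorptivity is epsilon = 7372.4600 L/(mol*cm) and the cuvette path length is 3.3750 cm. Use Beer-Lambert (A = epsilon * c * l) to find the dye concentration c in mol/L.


Formula: c = A / (epsilon * l)
Substituting: c = 1.0440 / (7372.4600 * 3.3750)
Result: 4.1958e-05 mol/L


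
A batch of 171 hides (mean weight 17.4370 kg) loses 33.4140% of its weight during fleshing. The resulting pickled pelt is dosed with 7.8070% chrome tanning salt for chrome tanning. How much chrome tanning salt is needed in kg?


Total_raw = N * avg_wt = 171 * 17.4370 = 2981.7270 kg
Substrate = Total_raw * (1 - loss/100) = 2981.7270 * (1 - 33.4140/100) = 1985.4127 kg
Chrome = Substrate * pct / 100 = 1985.4127 * 7.8070 / 100 = 155.0012 kg


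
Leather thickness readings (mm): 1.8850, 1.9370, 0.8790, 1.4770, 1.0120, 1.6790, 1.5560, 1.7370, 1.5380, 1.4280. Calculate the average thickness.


Formula: Average = sum / n
Substituting: Average = 15.1280 / 10
Result: 1.5128 mm


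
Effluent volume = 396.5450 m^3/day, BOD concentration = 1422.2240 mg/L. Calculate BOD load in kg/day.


Formula: BOD_load = volume * conc / 1000
Substituting: BOD_load = 396.5450 * 1422.2240 / 1000
Result: 563.9758 kg/day


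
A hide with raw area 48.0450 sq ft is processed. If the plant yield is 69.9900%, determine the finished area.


Formula: finished = raw * yield / 100
Substituting: finished = 48.0450 * 69.9900 / 100
Result: 33.6267 sq ft


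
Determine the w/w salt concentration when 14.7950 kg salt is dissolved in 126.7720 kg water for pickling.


Formula: Conc = salt / (water + salt) * 100
Substituting: Conc = 14.7950 / (126.7720 + 14.7950) * 100
Result: 10.4509 %


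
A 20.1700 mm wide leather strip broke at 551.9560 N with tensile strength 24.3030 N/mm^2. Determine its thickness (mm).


Formula: t = F / (TS * w)
Substituting: t = 551.9560 / (24.3030 * 20.1700)
Result: 1.1260 mm


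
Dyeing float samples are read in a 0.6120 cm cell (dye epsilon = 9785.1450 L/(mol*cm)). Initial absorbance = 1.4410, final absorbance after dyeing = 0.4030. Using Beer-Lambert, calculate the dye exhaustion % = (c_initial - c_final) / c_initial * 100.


c_initial = A_i / (epsilon * l) = 1.4410 / (9785.1450 * 0.6120) = 2.4063e-04 mol/L
c_final = A_f / (epsilon * l) = 0.4030 / (9785.1450 * 0.6120) = 6.7296e-05 mol/L
Exhaustion = (c_initial - c_final) / c_initial * 100 = (2.4063e-04 - 6.7296e-05) / 2.4063e-04 * 100 = 72.0333 %


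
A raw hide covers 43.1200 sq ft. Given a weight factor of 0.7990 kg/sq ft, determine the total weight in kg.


Formula: Weight = area * weight_per_sqft
Substituting: Weight = 43.1200 * 0.7990
Result: 34.4529 kg


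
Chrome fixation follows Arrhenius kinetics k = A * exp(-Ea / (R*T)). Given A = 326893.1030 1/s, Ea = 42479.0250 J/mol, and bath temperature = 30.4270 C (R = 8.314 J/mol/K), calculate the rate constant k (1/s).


T_K = T_C + 273.15 = 30.4270 + 273.15 = 303.5770 K
exponent = -Ea / (R * T_K) = -42479.0250 / (8.314 * 303.5770) = -16.8304
k = A * exp(exponent) = 326893.1030 * exp(-16.8304) = 0.0160338 1/s


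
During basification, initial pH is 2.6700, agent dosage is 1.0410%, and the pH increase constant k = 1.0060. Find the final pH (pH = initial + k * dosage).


Formula: pH_final = pH_initial + k * base_pct
Substituting: pH_final = 2.6700 + 1.0060 * 1.0410
Result: 3.7172


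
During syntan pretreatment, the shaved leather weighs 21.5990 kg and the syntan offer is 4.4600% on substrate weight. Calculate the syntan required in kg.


Formula: Syntan = substrate * pct / 100
Substituting: Syntan = 21.5990 * 4.4600 / 100
Result: 0.9633 kg


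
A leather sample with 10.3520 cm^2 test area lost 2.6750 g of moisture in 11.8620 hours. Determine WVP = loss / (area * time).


Formula: WVP = loss / (area * time)
Substituting: WVP = 2.6750 / (10.3520 * 11.8620)
Result: 0.0217842 g/(cm^2*hr)


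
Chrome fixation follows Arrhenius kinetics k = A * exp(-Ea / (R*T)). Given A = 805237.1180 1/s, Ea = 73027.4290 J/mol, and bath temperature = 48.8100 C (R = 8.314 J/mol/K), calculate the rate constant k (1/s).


T_K = T_C + 273.15 = 48.8100 + 273.15 = 321.9600 K
exponent = -Ea / (R * T_K) = -73027.4290 / (8.314 * 321.9600) = -27.2819
k = A * exp(exponent) = 805237.1180 * exp(-27.2819) = 1.1417e-06 1/s


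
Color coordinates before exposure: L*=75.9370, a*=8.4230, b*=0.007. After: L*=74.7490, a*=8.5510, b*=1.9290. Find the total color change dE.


dL = -1.1880, da = 0.1280, db = 1.9220
dE = sqrt((-1.1880)^2 + 0.1280^2 + 1.9220^2) = 2.2631


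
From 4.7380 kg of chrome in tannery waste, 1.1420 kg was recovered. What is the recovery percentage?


Formula: Recovery = recovered / input * 100
Substituting: Recovery = 1.1420 / 4.7380 * 100
Result: 24.1030 %


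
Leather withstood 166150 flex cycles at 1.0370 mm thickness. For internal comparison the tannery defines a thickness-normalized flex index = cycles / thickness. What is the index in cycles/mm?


Formula: Index = cycles / thickness
Substituting: Index = 166150 / 1.0370
Result: 160221.7936 cycles/mm


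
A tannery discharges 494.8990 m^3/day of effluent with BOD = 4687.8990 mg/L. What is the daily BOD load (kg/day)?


Formula: BOD_load = volume * conc / 1000
Substituting: BOD_load = 494.8990 * 4687.8990 / 1000
Result: 2320.0365 kg/day


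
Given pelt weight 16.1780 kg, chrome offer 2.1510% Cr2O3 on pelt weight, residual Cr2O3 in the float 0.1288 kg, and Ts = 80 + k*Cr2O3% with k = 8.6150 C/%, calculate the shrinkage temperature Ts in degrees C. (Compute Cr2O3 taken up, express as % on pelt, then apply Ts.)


Offered = pelt * offer_pct / 100 = 16.1780 * 2.1510 / 100 = 0.3480 kg
Uptake = offered - residual = 0.3480 - 0.1288 = 0.2192 kg
Cr2O3% on pelt = uptake / pelt * 100 = 0.2192 / 16.1780 * 100 = 1.3549 %
Ts = 80 + k * Cr2O3% = 80 + 8.6150 * 1.3549 = 91.6721 C


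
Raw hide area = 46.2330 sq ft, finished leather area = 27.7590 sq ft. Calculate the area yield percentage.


Formula: Yield = finished / raw * 100
Substituting: Yield = 27.7590 / 46.2330 * 100
Result: 60.0415 %


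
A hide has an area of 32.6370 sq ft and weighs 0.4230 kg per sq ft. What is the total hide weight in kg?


Formula: Weight = area * weight_per_sqft
Substituting: Weight = 32.6370 * 0.4230
Result: 13.8055 kg


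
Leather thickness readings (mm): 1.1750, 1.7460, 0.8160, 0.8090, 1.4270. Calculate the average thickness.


Formula: Average = sum / n
Substituting: Average = 5.9730 / 5
Result: 1.1946 mm


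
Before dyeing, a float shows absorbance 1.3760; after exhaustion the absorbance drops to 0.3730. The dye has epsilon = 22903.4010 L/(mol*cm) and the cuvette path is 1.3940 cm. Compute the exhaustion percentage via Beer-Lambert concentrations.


c_initial = A_i / (epsilon * l) = 1.3760 / (22903.4010 * 1.3940) = 4.3098e-05 mol/L
c_final = A_f / (epsilon * l) = 0.3730 / (22903.4010 * 1.3940) = 1.1683e-05 mol/L
Exhaustion = (c_initial - c_final) / c_initial * 100 = (4.3098e-05 - 1.1683e-05) / 4.3098e-05 * 100 = 72.8924 %


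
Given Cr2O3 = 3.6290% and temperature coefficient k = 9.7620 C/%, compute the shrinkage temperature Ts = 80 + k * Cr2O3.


Formula: Ts = 80 + k * Cr2O3
Substituting: Ts = 80 + 9.7620 * 3.6290
Result: 115.4263 C


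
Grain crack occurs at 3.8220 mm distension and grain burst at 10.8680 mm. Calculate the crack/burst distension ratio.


Formula: Ratio = crack / burst
Substituting: Ratio = 3.8220 / 10.8680
Result: 0.3517


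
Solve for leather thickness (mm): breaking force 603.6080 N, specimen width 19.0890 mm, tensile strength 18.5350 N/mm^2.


Formula: t = F / (TS * w)
Substituting: t = 603.6080 / (18.5350 * 19.0890)
Result: 1.7060 mm


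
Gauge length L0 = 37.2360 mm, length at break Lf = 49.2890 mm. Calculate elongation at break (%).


Formula: Elongation = (Lf - L0) / L0 * 100
Substituting: Elongation = (49.2890 - 37.2360) / 37.2360 * 100
Result: 32.3692 %


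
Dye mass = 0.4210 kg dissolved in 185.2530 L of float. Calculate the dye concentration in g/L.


Formula: Conc = dye_mass(kg) / volume(L) * 1000
Substituting: Conc = 0.4210 / 185.2530 * 1000
Result: 2.2726 g/L


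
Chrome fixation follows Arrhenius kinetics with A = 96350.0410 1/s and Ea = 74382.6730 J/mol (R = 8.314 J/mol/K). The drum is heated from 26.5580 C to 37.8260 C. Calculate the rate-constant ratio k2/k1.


T1 = 26.5580 + 273.15 = 299.7080 K; T2 = 37.8260 + 273.15 = 310.9760 K
k1 = A * exp(-Ea/(R*T1)) = 96350.0410 * exp(-74382.6730/(8.314*299.7080)) = 1.0461e-08 1/s
k2 = A * exp(-Ea/(R*T2)) = 96350.0410 * exp(-74382.6730/(8.314*310.9760)) = 3.0856e-08 1/s
k2/k1 = 3.0856e-08 / 1.0461e-08 = 2.9495


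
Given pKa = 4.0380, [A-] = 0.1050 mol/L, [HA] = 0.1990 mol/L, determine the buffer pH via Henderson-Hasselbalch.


ratio = [A-] / [HA] = 0.1050 / 0.1990 = 0.5276
log10(ratio) = -0.2777
pH = pKa + log10(ratio) = 4.0380 - 0.2777 = 3.7603


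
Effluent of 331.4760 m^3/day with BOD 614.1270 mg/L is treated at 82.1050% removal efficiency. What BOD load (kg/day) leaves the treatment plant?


Load_in = volume * conc / 1000 = 331.4760 * 614.1270 / 1000 = 203.5684 kg/day
Removed = Load_in * eff / 100 = 203.5684 * 82.1050 / 100 = 167.1398 kg/day
Load_out = Load_in - Removed = 203.5684 - 167.1398 = 36.4286 kg/day


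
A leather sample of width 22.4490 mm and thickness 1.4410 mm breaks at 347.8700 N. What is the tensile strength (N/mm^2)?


Formula: TS = force / (width * thickness)
Substituting: TS = 347.8700 / (22.4490 * 1.4410)
Result: 10.7537 N/mm^2


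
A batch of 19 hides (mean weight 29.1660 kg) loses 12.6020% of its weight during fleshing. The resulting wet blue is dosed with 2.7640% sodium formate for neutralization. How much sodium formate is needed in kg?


Total_raw = N * avg_wt = 19 * 29.1660 = 554.1540 kg
Substrate = Total_raw * (1 - loss/100) = 554.1540 * (1 - 12.6020/100) = 484.3195 kg
Neutralizer = Substrate * pct / 100 = 484.3195 * 2.7640 / 100 = 13.3866 kg


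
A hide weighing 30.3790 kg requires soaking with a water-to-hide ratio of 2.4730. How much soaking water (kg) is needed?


Formula: Water = hide_weight * ratio
Substituting: Water = 30.3790 * 2.4730
Result: 75.1273 kg


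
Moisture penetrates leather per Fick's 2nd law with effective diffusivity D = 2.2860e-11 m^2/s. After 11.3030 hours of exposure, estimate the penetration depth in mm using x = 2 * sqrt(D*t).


t = 11.3030 hr * 3600 = 40690.8000 s
D * t = 2.2860e-11 * 40690.8000 = 9.3019e-07
x = 2 * sqrt(D*t) = 2 * sqrt(9.3019e-07) = 0.00192893 m = 1.9289 mm


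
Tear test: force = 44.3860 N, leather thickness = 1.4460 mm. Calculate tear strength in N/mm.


Formula: Tear strength = force / thickness
Substituting: Tear strength = 44.3860 / 1.4460
Result: 30.6957 N/mm
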